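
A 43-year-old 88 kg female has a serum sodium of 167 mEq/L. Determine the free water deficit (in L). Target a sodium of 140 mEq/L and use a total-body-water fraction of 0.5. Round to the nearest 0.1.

8.5 L

TBW = 0.5 · 88 = 44 L
Free water deficit = TBW · (Na/140 − 1)
= 44 · (167/140 − 1)
= 44 · 0.1929
= 8.49 L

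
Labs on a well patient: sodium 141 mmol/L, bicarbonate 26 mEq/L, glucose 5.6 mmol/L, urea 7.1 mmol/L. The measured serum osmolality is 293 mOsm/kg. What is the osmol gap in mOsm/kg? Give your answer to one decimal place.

Calculated osmolality = 2·Na + glucose + urea
= 2·141 + 5.6 + 7.1
= 282 + 5.60 + 7.10
= 294.7 mOsm/kg ≈ 294.7 mOsm/kg
Osmolar gap = measured − calculated = 293 − 294.7 = -1.7 mOsm/kg

-1.7 mOsm/kg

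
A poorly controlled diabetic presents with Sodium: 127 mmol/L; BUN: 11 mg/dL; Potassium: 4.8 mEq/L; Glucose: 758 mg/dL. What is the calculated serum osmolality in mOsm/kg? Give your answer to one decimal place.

300.0 mOsm/kg

Calculated osmolality = 2·Na + glucose/18 + BUN/2.8
= 2·127 + 758/18 + 11/2.8
= 254 + 42.11 + 3.93
= 300.04 mOsm/kg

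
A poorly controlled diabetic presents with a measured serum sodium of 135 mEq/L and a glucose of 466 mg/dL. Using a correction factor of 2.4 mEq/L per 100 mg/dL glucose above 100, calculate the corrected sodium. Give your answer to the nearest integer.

144 mEq/L

Corrected Na = measured Na + 2.4 · (glucose − 100)/100
= 135 + 2.4 · (466 − 100)/100
= 135 + 8.8
= 143.8 mEq/L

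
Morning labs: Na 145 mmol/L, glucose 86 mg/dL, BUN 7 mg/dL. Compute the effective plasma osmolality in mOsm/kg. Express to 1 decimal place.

Effective osmolality excludes urea (freely permeant across cell membranes):
2·Na + glucose/18
= 2·145 + 86/18
= 290 + 4.78
= 294.78 mOsm/kg

294.8 mOsm/kg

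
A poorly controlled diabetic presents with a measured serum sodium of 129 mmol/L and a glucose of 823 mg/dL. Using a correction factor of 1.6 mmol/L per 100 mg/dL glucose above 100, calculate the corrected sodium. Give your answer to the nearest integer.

Corrected Na = measured Na + 1.6 · (glucose − 100)/100
= 129 + 1.6 · (823 − 100)/100
= 129 + 11.6
= 140.6 mmol/L

141 mmol/L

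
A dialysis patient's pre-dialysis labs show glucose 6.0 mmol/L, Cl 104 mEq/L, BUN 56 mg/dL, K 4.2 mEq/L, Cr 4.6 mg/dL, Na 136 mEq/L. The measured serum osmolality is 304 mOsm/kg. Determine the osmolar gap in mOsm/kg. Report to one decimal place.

Calculated osmolality = 2·Na + glucose + BUN/2.8
= 2·136 + 6 + 56/2.8
= 272 + 6 + 20
= 298 mOsm/kg ≈ 298.0 mOsm/kg
Osmolar gap = measured − calculated = 304 − 298.0 = 6.0 mOsm/kg

6.0 mOsm/kg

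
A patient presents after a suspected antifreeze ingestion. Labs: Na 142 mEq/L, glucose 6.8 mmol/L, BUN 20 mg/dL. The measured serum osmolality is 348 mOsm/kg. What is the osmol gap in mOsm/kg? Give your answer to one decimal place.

50.1 mOsm/kg

Calculated osmolality = 2·Na + glucose + BUN/2.8
= 2·142 + 6.8 + 20/2.8
= 284 + 6.80 + 7.14
= 297.94 mOsm/kg ≈ 297.9 mOsm/kg
Osmolar gap = measured − calculated = 348 − 297.9 = 50.1 mOsm/kg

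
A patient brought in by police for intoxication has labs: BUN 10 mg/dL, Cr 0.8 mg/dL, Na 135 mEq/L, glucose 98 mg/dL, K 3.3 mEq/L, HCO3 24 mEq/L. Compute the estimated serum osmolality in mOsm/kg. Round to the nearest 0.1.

279.0 mOsm/kg

Calculated osmolality = 2·Na + glucose/18 + BUN/2.8
= 2·135 + 98/18 + 10/2.8
= 270 + 5.44 + 3.57
= 279.01 mOsm/kg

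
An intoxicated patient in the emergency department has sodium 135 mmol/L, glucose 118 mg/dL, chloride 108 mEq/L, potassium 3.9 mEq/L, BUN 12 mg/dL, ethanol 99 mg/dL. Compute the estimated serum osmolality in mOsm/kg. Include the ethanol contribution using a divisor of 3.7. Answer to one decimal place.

Calculated osmolality = 2·Na + glucose/18 + BUN/2.8 + ethanol/3.7
= 2·135 + 118/18 + 12/2.8 + 99/3.7
= 270 + 6.56 + 4.29 + 26.76
= 307.61 mOsm/kg

307.6 mOsm/kg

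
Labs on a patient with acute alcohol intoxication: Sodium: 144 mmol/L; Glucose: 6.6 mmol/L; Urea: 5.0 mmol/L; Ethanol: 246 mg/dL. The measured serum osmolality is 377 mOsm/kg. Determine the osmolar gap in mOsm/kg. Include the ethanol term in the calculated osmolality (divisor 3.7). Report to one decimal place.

Calculated osmolality = 2·Na + glucose + urea + ethanol/3.7
= 2·144 + 6.6 + 5 + 246/3.7
= 288 + 6.60 + 5 + 66.49
= 366.09 mOsm/kg ≈ 366.1 mOsm/kg
Osmolar gap = measured − calculated = 377 − 366.1 = 10.9 mOsm/kg

10.9 mOsm/kg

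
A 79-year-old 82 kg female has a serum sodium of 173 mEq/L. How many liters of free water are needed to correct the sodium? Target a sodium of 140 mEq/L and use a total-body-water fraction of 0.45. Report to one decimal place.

8.7 L

TBW = 0.45 · 82 = 36.9 L
Free water deficit = TBW · (Na/140 − 1)
= 36.9 · (173/140 − 1)
= 36.9 · 0.2357
= 8.7 L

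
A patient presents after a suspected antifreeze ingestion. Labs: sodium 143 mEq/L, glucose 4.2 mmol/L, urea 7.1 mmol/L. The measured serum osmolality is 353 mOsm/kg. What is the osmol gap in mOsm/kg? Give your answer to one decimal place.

55.7 mOsm/kg

Calculated osmolality = 2·Na + glucose + urea
= 2·143 + 4.2 + 7.1
= 286 + 4.20 + 7.10
= 297.3 mOsm/kg ≈ 297.3 mOsm/kg
Osmolar gap = measured − calculated = 353 − 297.3 = 55.7 mOsm/kg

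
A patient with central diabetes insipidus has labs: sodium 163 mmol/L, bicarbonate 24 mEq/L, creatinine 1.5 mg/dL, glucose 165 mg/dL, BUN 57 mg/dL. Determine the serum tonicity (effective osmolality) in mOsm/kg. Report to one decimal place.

Effective osmolality excludes urea (freely permeant across cell membranes):
2·Na + glucose/18
= 2·163 + 165/18
= 326 + 9.17
= 335.17 mOsm/kg

335.2 mOsm/kg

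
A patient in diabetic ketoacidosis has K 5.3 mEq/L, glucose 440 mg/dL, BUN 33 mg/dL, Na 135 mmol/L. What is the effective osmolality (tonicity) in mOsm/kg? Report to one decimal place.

Effective osmolality excludes urea (freely permeant across cell membranes):
2·Na + glucose/18
= 2·135 + 440/18
= 270 + 24.44
= 294.44 mOsm/kg

294.4 mOsm/kg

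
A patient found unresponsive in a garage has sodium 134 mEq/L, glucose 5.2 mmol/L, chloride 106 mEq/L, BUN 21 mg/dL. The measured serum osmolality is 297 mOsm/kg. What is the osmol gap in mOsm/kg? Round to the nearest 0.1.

Calculated osmolality = 2·Na + glucose + BUN/2.8
= 2·134 + 5.2 + 21/2.8
= 268 + 5.20 + 7.50
= 280.7 mOsm/kg ≈ 280.7 mOsm/kg
Osmolar gap = measured − calculated = 297 − 280.7 = 16.3 mOsm/kg

16.3 mOsm/kg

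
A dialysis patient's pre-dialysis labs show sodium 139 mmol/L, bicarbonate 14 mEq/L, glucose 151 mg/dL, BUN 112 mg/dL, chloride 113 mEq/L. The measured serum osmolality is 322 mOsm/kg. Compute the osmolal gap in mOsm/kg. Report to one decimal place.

-4.4 mOsm/kg

Calculated osmolality = 2·Na + glucose/18 + BUN/2.8
= 2·139 + 151/18 + 112/2.8
= 278 + 8.39 + 40
= 326.39 mOsm/kg ≈ 326.4 mOsm/kg
Osmolar gap = measured − calculated = 322 − 326.4 = -4.4 mOsm/kg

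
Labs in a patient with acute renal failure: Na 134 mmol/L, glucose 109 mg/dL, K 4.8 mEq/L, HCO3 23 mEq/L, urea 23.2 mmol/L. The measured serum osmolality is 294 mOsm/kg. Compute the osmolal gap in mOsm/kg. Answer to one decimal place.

-3.3 mOsm/kg

Calculated osmolality = 2·Na + glucose/18 + urea
= 2·134 + 109/18 + 23.2
= 268 + 6.06 + 23.20
= 297.26 mOsm/kg ≈ 297.3 mOsm/kg
Osmolar gap = measured − calculated = 294 − 297.3 = -3.3 mOsm/kg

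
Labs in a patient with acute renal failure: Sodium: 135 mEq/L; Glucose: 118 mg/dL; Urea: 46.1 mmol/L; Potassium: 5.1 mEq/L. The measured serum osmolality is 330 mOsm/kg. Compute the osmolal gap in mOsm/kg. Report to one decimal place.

Calculated osmolality = 2·Na + glucose/18 + urea
= 2·135 + 118/18 + 46.1
= 270 + 6.56 + 46.10
= 322.66 mOsm/kg ≈ 322.7 mOsm/kg
Osmolar gap = measured − calculated = 330 − 322.7 = 7.3 mOsm/kg

7.3 mOsm/kg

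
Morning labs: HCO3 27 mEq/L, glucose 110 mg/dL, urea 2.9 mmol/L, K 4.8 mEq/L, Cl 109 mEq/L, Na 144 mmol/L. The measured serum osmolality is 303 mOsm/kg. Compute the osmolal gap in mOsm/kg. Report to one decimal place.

6.0 mOsm/kg

Calculated osmolality = 2·Na + glucose/18 + urea
= 2·144 + 110/18 + 2.9
= 288 + 6.11 + 2.90
= 297.01 mOsm/kg ≈ 297.0 mOsm/kg
Osmolar gap = measured − calculated = 303 − 297.0 = 6.0 mOsm/kg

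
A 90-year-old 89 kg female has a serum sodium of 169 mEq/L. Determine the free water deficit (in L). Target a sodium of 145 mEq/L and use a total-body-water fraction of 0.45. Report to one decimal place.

TBW = 0.45 · 89 = 40.05 L
Free water deficit = TBW · (Na/145 − 1)
= 40.05 · (169/145 − 1)
= 40.05 · 0.1655
= 6.63 L

6.6 L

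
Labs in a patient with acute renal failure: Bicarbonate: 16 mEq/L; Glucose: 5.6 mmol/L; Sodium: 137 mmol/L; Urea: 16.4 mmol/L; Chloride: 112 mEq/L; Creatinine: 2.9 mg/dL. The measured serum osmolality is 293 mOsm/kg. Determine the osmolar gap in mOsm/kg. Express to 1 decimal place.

-3.0 mOsm/kg

Calculated osmolality = 2·Na + glucose + urea
= 2·137 + 5.6 + 16.4
= 274 + 5.60 + 16.40
= 296 mOsm/kg ≈ 296.0 mOsm/kg
Osmolar gap = measured − calculated = 293 − 296.0 = -3.0 mOsm/kg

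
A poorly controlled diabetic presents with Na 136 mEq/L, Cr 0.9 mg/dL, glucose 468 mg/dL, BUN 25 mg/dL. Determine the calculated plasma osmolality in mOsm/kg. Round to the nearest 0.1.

Calculated osmolality = 2·Na + glucose/18 + BUN/2.8
= 2·136 + 468/18 + 25/2.8
= 272 + 26 + 8.93
= 306.93 mOsm/kg

306.9 mOsm/kg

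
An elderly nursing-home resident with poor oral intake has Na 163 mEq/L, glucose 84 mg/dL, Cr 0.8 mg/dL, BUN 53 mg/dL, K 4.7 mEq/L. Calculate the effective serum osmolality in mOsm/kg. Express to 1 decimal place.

Effective osmolality excludes urea (freely permeant across cell membranes):
2·Na + glucose/18
= 2·163 + 84/18
= 326 + 4.67
= 330.67 mOsm/kg

330.7 mOsm/kg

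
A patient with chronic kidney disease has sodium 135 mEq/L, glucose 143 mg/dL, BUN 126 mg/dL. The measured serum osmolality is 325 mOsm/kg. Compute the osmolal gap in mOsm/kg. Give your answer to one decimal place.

Calculated osmolality = 2·Na + glucose/18 + BUN/2.8
= 2·135 + 143/18 + 126/2.8
= 270 + 7.94 + 45
= 322.94 mOsm/kg ≈ 322.9 mOsm/kg
Osmolar gap = measured − calculated = 325 − 322.9 = 2.1 mOsm/kg

2.1 mOsm/kg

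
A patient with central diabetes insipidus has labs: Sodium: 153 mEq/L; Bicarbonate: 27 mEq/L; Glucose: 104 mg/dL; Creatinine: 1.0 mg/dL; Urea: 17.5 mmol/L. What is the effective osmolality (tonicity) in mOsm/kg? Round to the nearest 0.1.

311.8 mOsm/kg

Effective osmolality excludes urea (freely permeant across cell membranes):
2·Na + glucose/18
= 2·153 + 104/18
= 306 + 5.78
= 311.78 mOsm/kg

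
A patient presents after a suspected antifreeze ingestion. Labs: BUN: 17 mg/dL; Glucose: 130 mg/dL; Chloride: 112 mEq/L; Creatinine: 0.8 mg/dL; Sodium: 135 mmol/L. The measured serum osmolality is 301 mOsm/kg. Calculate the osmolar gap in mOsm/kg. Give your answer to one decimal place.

Calculated osmolality = 2·Na + glucose/18 + BUN/2.8
= 2·135 + 130/18 + 17/2.8
= 270 + 7.22 + 6.07
= 283.29 mOsm/kg ≈ 283.3 mOsm/kg
Osmolar gap = measured − calculated = 301 − 283.3 = 17.7 mOsm/kg

17.7 mOsm/kg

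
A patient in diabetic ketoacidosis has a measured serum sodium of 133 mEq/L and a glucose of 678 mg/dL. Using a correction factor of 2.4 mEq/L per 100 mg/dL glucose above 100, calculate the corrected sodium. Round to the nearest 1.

147 mEq/L

Corrected Na = measured Na + 2.4 · (glucose − 100)/100
= 133 + 2.4 · (678 − 100)/100
= 133 + 13.9
= 146.9 mEq/L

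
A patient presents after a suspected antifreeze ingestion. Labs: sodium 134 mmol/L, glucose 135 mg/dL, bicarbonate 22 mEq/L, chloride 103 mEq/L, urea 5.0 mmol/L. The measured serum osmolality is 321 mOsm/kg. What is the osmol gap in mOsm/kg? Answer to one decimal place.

Calculated osmolality = 2·Na + glucose/18 + urea
= 2·134 + 135/18 + 5
= 268 + 7.50 + 5
= 280.5 mOsm/kg ≈ 280.5 mOsm/kg
Osmolar gap = measured − calculated = 321 − 280.5 = 40.5 mOsm/kg

40.5 mOsm/kg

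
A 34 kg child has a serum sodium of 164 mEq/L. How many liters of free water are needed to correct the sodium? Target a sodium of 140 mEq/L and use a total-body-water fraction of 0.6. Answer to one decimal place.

3.5 L

TBW = 0.6 · 34 = 20.4 L
Free water deficit = TBW · (Na/140 − 1)
= 20.4 · (164/140 − 1)
= 20.4 · 0.1714
= 3.5 L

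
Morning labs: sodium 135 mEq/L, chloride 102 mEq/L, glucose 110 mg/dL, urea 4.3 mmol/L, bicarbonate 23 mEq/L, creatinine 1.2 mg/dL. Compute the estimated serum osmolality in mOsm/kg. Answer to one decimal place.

Calculated osmolality = 2·Na + glucose/18 + urea
= 2·135 + 110/18 + 4.3
= 270 + 6.11 + 4.30
= 280.41 mOsm/kg

280.4 mOsm/kg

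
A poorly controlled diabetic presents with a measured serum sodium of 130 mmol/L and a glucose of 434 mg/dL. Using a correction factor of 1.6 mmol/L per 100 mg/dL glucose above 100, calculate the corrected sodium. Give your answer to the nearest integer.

135 mmol/L

Corrected Na = measured Na + 1.6 · (glucose − 100)/100
= 130 + 1.6 · (434 − 100)/100
= 130 + 5.3
= 135.3 mmol/L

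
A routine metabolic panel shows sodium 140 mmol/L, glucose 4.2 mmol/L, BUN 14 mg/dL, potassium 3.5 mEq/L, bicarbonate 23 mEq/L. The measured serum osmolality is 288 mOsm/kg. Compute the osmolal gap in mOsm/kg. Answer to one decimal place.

-1.2 mOsm/kg

Calculated osmolality = 2·Na + glucose + BUN/2.8
= 2·140 + 4.2 + 14/2.8
= 280 + 4.20 + 5
= 289.2 mOsm/kg ≈ 289.2 mOsm/kg
Osmolar gap = measured − calculated = 288 − 289.2 = -1.2 mOsm/kg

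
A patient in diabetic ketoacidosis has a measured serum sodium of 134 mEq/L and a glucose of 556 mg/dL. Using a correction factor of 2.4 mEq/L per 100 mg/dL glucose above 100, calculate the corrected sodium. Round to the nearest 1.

Corrected Na = measured Na + 2.4 · (glucose − 100)/100
= 134 + 2.4 · (556 − 100)/100
= 134 + 10.9
= 144.9 mEq/L

145 mEq/L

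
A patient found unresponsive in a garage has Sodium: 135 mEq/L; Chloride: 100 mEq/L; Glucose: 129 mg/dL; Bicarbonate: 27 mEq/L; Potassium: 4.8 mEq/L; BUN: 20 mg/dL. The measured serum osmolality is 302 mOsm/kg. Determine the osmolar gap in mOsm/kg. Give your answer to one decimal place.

Calculated osmolality = 2·Na + glucose/18 + BUN/2.8
= 2·135 + 129/18 + 20/2.8
= 270 + 7.17 + 7.14
= 284.31 mOsm/kg ≈ 284.3 mOsm/kg
Osmolar gap = measured − calculated = 302 − 284.3 = 17.7 mOsm/kg

17.7 mOsm/kg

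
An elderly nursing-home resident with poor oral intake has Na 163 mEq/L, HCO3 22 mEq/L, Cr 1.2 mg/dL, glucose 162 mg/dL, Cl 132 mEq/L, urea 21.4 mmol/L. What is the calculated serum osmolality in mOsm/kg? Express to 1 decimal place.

Calculated osmolality = 2·Na + glucose/18 + urea
= 2·163 + 162/18 + 21.4
= 326 + 9 + 21.40
= 356.4 mOsm/kg

356.4 mOsm/kg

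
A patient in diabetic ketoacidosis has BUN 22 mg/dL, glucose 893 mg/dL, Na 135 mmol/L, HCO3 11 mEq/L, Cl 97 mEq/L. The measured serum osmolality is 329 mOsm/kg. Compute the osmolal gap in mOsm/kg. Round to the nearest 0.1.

Calculated osmolality = 2·Na + glucose/18 + BUN/2.8
= 2·135 + 893/18 + 22/2.8
= 270 + 49.61 + 7.86
= 327.47 mOsm/kg ≈ 327.5 mOsm/kg
Osmolar gap = measured − calculated = 329 − 327.5 = 1.5 mOsm/kg

1.5 mOsm/kg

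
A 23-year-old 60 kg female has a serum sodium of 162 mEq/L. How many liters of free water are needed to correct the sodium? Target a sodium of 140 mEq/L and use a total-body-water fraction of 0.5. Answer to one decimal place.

TBW = 0.5 · 60 = 30 L
Free water deficit = TBW · (Na/140 − 1)
= 30 · (162/140 − 1)
= 30 · 0.1571
= 4.71 L

4.7 L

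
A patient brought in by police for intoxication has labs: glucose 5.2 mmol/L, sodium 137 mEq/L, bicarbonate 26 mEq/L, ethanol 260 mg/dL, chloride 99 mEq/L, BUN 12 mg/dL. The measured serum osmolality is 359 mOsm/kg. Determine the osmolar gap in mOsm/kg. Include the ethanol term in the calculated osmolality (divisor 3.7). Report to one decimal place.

5.2 mOsm/kg

Calculated osmolality = 2·Na + glucose + BUN/2.8 + ethanol/3.7
= 2·137 + 5.2 + 12/2.8 + 260/3.7
= 274 + 5.20 + 4.29 + 70.27
= 353.76 mOsm/kg ≈ 353.8 mOsm/kg
Osmolar gap = measured − calculated = 359 − 353.8 = 5.2 mOsm/kg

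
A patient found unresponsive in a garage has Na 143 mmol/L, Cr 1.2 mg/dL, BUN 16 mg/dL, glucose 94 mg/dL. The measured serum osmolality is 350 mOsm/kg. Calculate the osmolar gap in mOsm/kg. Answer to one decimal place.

53.1 mOsm/kg

Calculated osmolality = 2·Na + glucose/18 + BUN/2.8
= 2·143 + 94/18 + 16/2.8
= 286 + 5.22 + 5.71
= 296.93 mOsm/kg ≈ 296.9 mOsm/kg
Osmolar gap = measured − calculated = 350 − 296.9 = 53.1 mOsm/kg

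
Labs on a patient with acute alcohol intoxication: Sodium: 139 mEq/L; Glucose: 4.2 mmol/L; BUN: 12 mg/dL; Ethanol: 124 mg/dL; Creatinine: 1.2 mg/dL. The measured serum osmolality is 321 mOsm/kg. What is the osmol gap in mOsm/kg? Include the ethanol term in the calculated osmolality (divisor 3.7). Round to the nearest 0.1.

Calculated osmolality = 2·Na + glucose + BUN/2.8 + ethanol/3.7
= 2·139 + 4.2 + 12/2.8 + 124/3.7
= 278 + 4.20 + 4.29 + 33.51
= 320 mOsm/kg ≈ 320.0 mOsm/kg
Osmolar gap = measured − calculated = 321 − 320.0 = 1.0 mOsm/kg

1.0 mOsm/kg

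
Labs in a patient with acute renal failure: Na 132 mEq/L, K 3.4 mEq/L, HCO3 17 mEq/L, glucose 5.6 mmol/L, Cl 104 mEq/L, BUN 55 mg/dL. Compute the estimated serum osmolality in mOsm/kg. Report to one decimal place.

289.2 mOsm/kg

Calculated osmolality = 2·Na + glucose + BUN/2.8
= 2·132 + 5.6 + 55/2.8
= 264 + 5.60 + 19.64
= 289.24 mOsm/kg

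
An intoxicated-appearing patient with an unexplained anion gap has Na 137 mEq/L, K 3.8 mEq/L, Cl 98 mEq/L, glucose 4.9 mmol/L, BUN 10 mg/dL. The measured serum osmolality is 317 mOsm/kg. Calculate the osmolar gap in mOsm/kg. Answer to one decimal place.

34.5 mOsm/kg

Calculated osmolality = 2·Na + glucose + BUN/2.8
= 2·137 + 4.9 + 10/2.8
= 274 + 4.90 + 3.57
= 282.47 mOsm/kg ≈ 282.5 mOsm/kg
Osmolar gap = measured − calculated = 317 − 282.5 = 34.5 mOsm/kg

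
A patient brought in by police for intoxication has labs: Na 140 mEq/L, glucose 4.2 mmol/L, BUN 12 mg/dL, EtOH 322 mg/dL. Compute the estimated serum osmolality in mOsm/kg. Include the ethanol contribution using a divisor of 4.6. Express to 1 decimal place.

358.5 mOsm/kg

Calculated osmolality = 2·Na + glucose + BUN/2.8 + ethanol/4.6
= 2·140 + 4.2 + 12/2.8 + 322/4.6
= 280 + 4.20 + 4.29 + 70
= 358.49 mOsm/kg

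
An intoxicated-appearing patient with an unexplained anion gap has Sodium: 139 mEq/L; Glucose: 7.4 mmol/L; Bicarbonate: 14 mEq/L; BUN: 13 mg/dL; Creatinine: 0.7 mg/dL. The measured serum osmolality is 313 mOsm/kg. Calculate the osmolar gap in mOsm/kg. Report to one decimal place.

23.0 mOsm/kg

Calculated osmolality = 2·Na + glucose + BUN/2.8
= 2·139 + 7.4 + 13/2.8
= 278 + 7.40 + 4.64
= 290.04 mOsm/kg ≈ 290.0 mOsm/kg
Osmolar gap = measured − calculated = 313 − 290.0 = 23.0 mOsm/kg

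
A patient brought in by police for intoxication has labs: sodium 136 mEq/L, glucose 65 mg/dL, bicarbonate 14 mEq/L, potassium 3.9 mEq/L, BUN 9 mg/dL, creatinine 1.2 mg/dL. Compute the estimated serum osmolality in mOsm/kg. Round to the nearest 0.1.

278.8 mOsm/kg

Calculated osmolality = 2·Na + glucose/18 + BUN/2.8
= 2·136 + 65/18 + 9/2.8
= 272 + 3.61 + 3.21
= 278.82 mOsm/kg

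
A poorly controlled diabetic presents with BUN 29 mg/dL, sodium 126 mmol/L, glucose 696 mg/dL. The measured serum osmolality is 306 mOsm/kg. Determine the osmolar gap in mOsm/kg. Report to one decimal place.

Calculated osmolality = 2·Na + glucose/18 + BUN/2.8
= 2·126 + 696/18 + 29/2.8
= 252 + 38.67 + 10.36
= 301.03 mOsm/kg ≈ 301.0 mOsm/kg
Osmolar gap = measured − calculated = 306 − 301.0 = 5.0 mOsm/kg

5.0 mOsm/kg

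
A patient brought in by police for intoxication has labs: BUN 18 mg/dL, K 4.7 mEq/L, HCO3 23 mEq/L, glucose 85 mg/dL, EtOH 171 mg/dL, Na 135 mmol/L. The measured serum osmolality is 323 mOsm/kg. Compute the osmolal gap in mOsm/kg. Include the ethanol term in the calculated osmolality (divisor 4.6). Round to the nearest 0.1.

Calculated osmolality = 2·Na + glucose/18 + BUN/2.8 + ethanol/4.6
= 2·135 + 85/18 + 18/2.8 + 171/4.6
= 270 + 4.72 + 6.43 + 37.17
= 318.32 mOsm/kg ≈ 318.3 mOsm/kg
Osmolar gap = measured − calculated = 323 − 318.3 = 4.7 mOsm/kg

4.7 mOsm/kg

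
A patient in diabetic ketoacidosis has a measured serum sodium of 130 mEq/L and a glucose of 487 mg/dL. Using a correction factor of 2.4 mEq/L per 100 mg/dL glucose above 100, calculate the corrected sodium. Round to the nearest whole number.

139 mEq/L

Corrected Na = measured Na + 2.4 · (glucose − 100)/100
= 130 + 2.4 · (487 − 100)/100
= 130 + 9.3
= 139.3 mEq/L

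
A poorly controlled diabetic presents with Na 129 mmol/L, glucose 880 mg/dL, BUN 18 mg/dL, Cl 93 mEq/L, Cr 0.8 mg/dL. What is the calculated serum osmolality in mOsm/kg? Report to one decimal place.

313.3 mOsm/kg

Calculated osmolality = 2·Na + glucose/18 + BUN/2.8
= 2·129 + 880/18 + 18/2.8
= 258 + 48.89 + 6.43
= 313.32 mOsm/kg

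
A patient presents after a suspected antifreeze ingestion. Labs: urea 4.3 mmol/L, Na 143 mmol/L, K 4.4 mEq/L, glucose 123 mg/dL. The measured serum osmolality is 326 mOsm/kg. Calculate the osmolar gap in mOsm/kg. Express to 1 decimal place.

28.9 mOsm/kg

Calculated osmolality = 2·Na + glucose/18 + urea
= 2·143 + 123/18 + 4.3
= 286 + 6.83 + 4.30
= 297.13 mOsm/kg ≈ 297.1 mOsm/kg
Osmolar gap = measured − calculated = 326 − 297.1 = 28.9 mOsm/kg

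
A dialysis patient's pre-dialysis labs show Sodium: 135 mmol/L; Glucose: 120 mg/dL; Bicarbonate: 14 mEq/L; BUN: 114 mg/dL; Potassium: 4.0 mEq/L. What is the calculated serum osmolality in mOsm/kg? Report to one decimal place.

Calculated osmolality = 2·Na + glucose/18 + BUN/2.8
= 2·135 + 120/18 + 114/2.8
= 270 + 6.67 + 40.71
= 317.38 mOsm/kg

317.4 mOsm/kg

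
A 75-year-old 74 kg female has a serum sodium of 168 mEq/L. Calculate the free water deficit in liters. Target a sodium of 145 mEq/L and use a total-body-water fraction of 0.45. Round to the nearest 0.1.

5.3 L

TBW = 0.45 · 74 = 33.3 L
Free water deficit = TBW · (Na/145 − 1)
= 33.3 · (168/145 − 1)
= 33.3 · 0.1586
= 5.28 L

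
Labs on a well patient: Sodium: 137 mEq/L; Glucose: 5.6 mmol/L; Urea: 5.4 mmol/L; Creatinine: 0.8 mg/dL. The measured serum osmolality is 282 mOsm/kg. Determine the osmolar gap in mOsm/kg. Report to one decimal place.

Calculated osmolality = 2·Na + glucose + urea
= 2·137 + 5.6 + 5.4
= 274 + 5.60 + 5.40
= 285 mOsm/kg ≈ 285.0 mOsm/kg
Osmolar gap = measured − calculated = 282 − 285.0 = -3.0 mOsm/kg

-3.0 mOsm/kg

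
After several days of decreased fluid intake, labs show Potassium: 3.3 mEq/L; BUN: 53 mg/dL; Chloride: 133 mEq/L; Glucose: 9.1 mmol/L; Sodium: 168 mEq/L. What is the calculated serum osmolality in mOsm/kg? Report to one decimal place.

Calculated osmolality = 2·Na + glucose + BUN/2.8
= 2·168 + 9.1 + 53/2.8
= 336 + 9.10 + 18.93
= 364.03 mOsm/kg

364.0 mOsm/kg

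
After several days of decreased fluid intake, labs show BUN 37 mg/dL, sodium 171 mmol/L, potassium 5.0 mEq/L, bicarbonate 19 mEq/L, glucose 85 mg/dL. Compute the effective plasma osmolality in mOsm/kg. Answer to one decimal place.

Effective osmolality excludes urea (freely permeant across cell membranes):
2·Na + glucose/18
= 2·171 + 85/18
= 342 + 4.72
= 346.72 mOsm/kg

346.7 mOsm/kg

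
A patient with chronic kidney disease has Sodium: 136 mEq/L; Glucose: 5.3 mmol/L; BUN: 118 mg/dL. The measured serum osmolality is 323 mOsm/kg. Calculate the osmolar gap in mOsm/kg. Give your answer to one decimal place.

3.6 mOsm/kg

Calculated osmolality = 2·Na + glucose + BUN/2.8
= 2·136 + 5.3 + 118/2.8
= 272 + 5.30 + 42.14
= 319.44 mOsm/kg ≈ 319.4 mOsm/kg
Osmolar gap = measured − calculated = 323 − 319.4 = 3.6 mOsm/kg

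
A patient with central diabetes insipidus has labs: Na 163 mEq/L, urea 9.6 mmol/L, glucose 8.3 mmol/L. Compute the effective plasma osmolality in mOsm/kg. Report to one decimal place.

334.3 mOsm/kg

Effective osmolality excludes urea (freely permeant across cell membranes):
2·Na + glucose
= 2·163 + 8.3
= 326 + 8.3
= 334.3 mOsm/kg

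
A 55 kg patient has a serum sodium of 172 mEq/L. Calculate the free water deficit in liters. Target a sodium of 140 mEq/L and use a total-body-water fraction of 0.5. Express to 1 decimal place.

TBW = 0.5 · 55 = 27.5 L
Free water deficit = TBW · (Na/140 − 1)
= 27.5 · (172/140 − 1)
= 27.5 · 0.2286
= 6.29 L

6.3 L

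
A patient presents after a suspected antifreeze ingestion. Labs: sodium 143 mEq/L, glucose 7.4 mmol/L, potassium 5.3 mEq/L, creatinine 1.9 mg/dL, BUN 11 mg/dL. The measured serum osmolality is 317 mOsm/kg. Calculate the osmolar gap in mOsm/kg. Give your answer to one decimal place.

19.7 mOsm/kg

Calculated osmolality = 2·Na + glucose + BUN/2.8
= 2·143 + 7.4 + 11/2.8
= 286 + 7.40 + 3.93
= 297.33 mOsm/kg ≈ 297.3 mOsm/kg
Osmolar gap = measured − calculated = 317 − 297.3 = 19.7 mOsm/kg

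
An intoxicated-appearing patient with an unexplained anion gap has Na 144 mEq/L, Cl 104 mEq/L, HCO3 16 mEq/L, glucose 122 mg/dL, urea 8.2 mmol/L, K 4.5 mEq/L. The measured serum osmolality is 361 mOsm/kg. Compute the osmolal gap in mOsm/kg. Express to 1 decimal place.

58.0 mOsm/kg

Calculated osmolality = 2·Na + glucose/18 + urea
= 2·144 + 122/18 + 8.2
= 288 + 6.78 + 8.20
= 302.98 mOsm/kg ≈ 303.0 mOsm/kg
Osmolar gap = measured − calculated = 361 − 303.0 = 58.0 mOsm/kg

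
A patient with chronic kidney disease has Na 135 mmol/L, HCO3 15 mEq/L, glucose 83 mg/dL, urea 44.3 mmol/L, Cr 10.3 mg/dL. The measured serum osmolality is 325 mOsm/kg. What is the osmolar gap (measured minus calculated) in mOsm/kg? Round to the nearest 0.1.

Calculated osmolality = 2·Na + glucose/18 + urea
= 2·135 + 83/18 + 44.3
= 270 + 4.61 + 44.30
= 318.91 mOsm/kg ≈ 318.9 mOsm/kg
Osmolar gap = measured − calculated = 325 − 318.9 = 6.1 mOsm/kg

6.1 mOsm/kg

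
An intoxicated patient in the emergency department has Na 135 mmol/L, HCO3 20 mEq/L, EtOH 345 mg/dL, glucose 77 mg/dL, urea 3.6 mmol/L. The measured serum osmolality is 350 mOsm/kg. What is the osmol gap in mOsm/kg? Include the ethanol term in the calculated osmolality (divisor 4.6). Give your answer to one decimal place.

Calculated osmolality = 2·Na + glucose/18 + urea + ethanol/4.6
= 2·135 + 77/18 + 3.6 + 345/4.6
= 270 + 4.28 + 3.60 + 75
= 352.88 mOsm/kg ≈ 352.9 mOsm/kg
Osmolar gap = measured − calculated = 350 − 352.9 = -2.9 mOsm/kg

-2.9 mOsm/kg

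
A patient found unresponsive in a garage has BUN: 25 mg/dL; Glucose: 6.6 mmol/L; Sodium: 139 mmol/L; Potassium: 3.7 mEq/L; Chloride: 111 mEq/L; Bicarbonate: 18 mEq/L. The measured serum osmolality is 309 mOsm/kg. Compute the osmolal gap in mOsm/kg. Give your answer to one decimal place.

15.5 mOsm/kg

Calculated osmolality = 2·Na + glucose + BUN/2.8
= 2·139 + 6.6 + 25/2.8
= 278 + 6.60 + 8.93
= 293.53 mOsm/kg ≈ 293.5 mOsm/kg
Osmolar gap = measured − calculated = 309 − 293.5 = 15.5 mOsm/kg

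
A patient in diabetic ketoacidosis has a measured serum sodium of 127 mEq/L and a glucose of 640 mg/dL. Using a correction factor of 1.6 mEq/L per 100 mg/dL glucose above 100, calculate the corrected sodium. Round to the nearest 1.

Corrected Na = measured Na + 1.6 · (glucose − 100)/100
= 127 + 1.6 · (640 − 100)/100
= 127 + 8.6
= 135.6 mEq/L

136 mEq/L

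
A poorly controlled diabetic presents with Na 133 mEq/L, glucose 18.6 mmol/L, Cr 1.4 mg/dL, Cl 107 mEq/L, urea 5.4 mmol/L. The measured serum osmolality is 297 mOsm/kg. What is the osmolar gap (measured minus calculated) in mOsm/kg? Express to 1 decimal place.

Calculated osmolality = 2·Na + glucose + urea
= 2·133 + 18.6 + 5.4
= 266 + 18.60 + 5.40
= 290 mOsm/kg ≈ 290.0 mOsm/kg
Osmolar gap = measured − calculated = 297 − 290.0 = 7.0 mOsm/kg

7.0 mOsm/kg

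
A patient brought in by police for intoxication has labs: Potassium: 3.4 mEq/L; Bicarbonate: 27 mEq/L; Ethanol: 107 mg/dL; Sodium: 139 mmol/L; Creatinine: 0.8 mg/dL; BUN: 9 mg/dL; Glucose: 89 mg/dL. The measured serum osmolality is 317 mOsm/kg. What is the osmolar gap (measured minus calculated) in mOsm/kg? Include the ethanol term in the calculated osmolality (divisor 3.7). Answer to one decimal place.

Calculated osmolality = 2·Na + glucose/18 + BUN/2.8 + ethanol/3.7
= 2·139 + 89/18 + 9/2.8 + 107/3.7
= 278 + 4.94 + 3.21 + 28.92
= 315.07 mOsm/kg ≈ 315.1 mOsm/kg
Osmolar gap = measured − calculated = 317 − 315.1 = 1.9 mOsm/kg

1.9 mOsm/kg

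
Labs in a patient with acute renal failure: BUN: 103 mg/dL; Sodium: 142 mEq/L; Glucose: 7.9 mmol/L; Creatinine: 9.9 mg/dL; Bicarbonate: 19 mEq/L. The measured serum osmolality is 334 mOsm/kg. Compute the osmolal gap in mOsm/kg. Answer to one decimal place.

Calculated osmolality = 2·Na + glucose + BUN/2.8
= 2·142 + 7.9 + 103/2.8
= 284 + 7.90 + 36.79
= 328.69 mOsm/kg ≈ 328.7 mOsm/kg
Osmolar gap = measured − calculated = 334 − 328.7 = 5.3 mOsm/kg

5.3 mOsm/kg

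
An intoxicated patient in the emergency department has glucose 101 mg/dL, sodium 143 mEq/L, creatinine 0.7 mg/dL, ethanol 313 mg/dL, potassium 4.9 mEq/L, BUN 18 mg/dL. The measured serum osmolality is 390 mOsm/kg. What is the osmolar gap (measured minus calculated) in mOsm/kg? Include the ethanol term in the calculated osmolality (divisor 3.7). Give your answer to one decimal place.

Calculated osmolality = 2·Na + glucose/18 + BUN/2.8 + ethanol/3.7
= 2·143 + 101/18 + 18/2.8 + 313/3.7
= 286 + 5.61 + 6.43 + 84.59
= 382.63 mOsm/kg ≈ 382.6 mOsm/kg
Osmolar gap = measured − calculated = 390 − 382.6 = 7.4 mOsm/kg

7.4 mOsm/kg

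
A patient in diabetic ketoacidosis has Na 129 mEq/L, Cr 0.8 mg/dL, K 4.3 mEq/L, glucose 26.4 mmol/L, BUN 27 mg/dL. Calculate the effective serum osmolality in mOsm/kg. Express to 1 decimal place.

284.4 mOsm/kg

Effective osmolality excludes urea (freely permeant across cell membranes):
2·Na + glucose
= 2·129 + 26.4
= 258 + 26.4
= 284.4 mOsm/kg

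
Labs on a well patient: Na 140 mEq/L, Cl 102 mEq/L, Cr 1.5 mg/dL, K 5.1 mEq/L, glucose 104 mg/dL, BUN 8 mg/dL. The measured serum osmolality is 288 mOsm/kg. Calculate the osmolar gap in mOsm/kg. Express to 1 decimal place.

-0.6 mOsm/kg

Calculated osmolality = 2·Na + glucose/18 + BUN/2.8
= 2·140 + 104/18 + 8/2.8
= 280 + 5.78 + 2.86
= 288.64 mOsm/kg ≈ 288.6 mOsm/kg
Osmolar gap = measured − calculated = 288 − 288.6 = -0.6 mOsm/kg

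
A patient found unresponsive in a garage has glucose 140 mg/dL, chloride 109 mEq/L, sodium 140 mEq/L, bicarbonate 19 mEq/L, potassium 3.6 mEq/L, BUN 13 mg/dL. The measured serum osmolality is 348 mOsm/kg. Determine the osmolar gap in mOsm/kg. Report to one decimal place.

55.6 mOsm/kg

Calculated osmolality = 2·Na + glucose/18 + BUN/2.8
= 2·140 + 140/18 + 13/2.8
= 280 + 7.78 + 4.64
= 292.42 mOsm/kg ≈ 292.4 mOsm/kg
Osmolar gap = measured − calculated = 348 − 292.4 = 55.6 mOsm/kg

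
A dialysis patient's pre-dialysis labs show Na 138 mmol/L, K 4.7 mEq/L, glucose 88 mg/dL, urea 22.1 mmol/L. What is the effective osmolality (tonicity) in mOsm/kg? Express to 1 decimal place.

Effective osmolality excludes urea (freely permeant across cell membranes):
2·Na + glucose/18
= 2·138 + 88/18
= 276 + 4.89
= 280.89 mOsm/kg

280.9 mOsm/kg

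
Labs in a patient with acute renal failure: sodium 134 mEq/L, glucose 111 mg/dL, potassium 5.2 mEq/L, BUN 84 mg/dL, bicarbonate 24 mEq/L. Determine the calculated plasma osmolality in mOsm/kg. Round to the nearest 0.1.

Calculated osmolality = 2·Na + glucose/18 + BUN/2.8
= 2·134 + 111/18 + 84/2.8
= 268 + 6.17 + 30
= 304.17 mOsm/kg

304.2 mOsm/kg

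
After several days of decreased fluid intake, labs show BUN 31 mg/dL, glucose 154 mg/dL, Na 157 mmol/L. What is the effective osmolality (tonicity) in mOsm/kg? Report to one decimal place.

Effective osmolality excludes urea (freely permeant across cell membranes):
2·Na + glucose/18
= 2·157 + 154/18
= 314 + 8.56
= 322.56 mOsm/kg

322.6 mOsm/kg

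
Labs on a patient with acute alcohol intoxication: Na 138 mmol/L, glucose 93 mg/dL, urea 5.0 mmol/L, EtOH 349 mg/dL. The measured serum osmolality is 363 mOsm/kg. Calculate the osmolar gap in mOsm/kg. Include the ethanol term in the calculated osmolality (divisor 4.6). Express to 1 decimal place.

1.0 mOsm/kg

Calculated osmolality = 2·Na + glucose/18 + urea + ethanol/4.6
= 2·138 + 93/18 + 5 + 349/4.6
= 276 + 5.17 + 5 + 75.87
= 362.04 mOsm/kg ≈ 362.0 mOsm/kg
Osmolar gap = measured − calculated = 363 − 362.0 = 1.0 mOsm/kg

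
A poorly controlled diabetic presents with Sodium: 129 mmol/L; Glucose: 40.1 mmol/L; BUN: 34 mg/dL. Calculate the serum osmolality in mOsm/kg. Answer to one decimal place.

Calculated osmolality = 2·Na + glucose + BUN/2.8
= 2·129 + 40.1 + 34/2.8
= 258 + 40.10 + 12.14
= 310.24 mOsm/kg

310.2 mOsm/kg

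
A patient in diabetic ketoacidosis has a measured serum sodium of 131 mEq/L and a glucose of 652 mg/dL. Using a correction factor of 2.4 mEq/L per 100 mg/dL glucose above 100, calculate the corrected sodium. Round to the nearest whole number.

Corrected Na = measured Na + 2.4 · (glucose − 100)/100
= 131 + 2.4 · (652 − 100)/100
= 131 + 13.2
= 144.2 mEq/L

144 mEq/L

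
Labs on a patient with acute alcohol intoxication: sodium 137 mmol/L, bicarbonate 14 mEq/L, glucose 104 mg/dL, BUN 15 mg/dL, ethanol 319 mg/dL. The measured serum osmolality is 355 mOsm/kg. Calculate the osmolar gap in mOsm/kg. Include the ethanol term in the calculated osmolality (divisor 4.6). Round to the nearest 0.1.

0.5 mOsm/kg

Calculated osmolality = 2·Na + glucose/18 + BUN/2.8 + ethanol/4.6
= 2·137 + 104/18 + 15/2.8 + 319/4.6
= 274 + 5.78 + 5.36 + 69.35
= 354.49 mOsm/kg ≈ 354.5 mOsm/kg
Osmolar gap = measured − calculated = 355 − 354.5 = 0.5 mOsm/kg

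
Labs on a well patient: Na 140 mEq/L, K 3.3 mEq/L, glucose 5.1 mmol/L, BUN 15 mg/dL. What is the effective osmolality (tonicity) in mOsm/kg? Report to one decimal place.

285.1 mOsm/kg

Effective osmolality excludes urea (freely permeant across cell membranes):
2·Na + glucose
= 2·140 + 5.1
= 280 + 5.1
= 285.1 mOsm/kg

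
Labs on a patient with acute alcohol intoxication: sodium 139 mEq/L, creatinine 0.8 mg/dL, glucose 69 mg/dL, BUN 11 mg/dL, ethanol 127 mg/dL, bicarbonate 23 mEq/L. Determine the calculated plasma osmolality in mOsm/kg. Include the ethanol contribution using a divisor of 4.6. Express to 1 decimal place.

313.4 mOsm/kg

Calculated osmolality = 2·Na + glucose/18 + BUN/2.8 + ethanol/4.6
= 2·139 + 69/18 + 11/2.8 + 127/4.6
= 278 + 3.83 + 3.93 + 27.61
= 313.37 mOsm/kg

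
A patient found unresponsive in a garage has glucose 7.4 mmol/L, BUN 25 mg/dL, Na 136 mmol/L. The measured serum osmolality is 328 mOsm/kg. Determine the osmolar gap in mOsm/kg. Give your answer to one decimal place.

39.7 mOsm/kg

Calculated osmolality = 2·Na + glucose + BUN/2.8
= 2·136 + 7.4 + 25/2.8
= 272 + 7.40 + 8.93
= 288.33 mOsm/kg ≈ 288.3 mOsm/kg
Osmolar gap = measured − calculated = 328 − 288.3 = 39.7 mOsm/kg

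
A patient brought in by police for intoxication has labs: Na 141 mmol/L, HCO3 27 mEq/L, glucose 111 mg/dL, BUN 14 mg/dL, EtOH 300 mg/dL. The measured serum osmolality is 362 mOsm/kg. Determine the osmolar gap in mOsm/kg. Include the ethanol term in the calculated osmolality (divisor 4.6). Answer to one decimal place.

Calculated osmolality = 2·Na + glucose/18 + BUN/2.8 + ethanol/4.6
= 2·141 + 111/18 + 14/2.8 + 300/4.6
= 282 + 6.17 + 5 + 65.22
= 358.39 mOsm/kg ≈ 358.4 mOsm/kg
Osmolar gap = measured − calculated = 362 − 358.4 = 3.6 mOsm/kg

3.6 mOsm/kg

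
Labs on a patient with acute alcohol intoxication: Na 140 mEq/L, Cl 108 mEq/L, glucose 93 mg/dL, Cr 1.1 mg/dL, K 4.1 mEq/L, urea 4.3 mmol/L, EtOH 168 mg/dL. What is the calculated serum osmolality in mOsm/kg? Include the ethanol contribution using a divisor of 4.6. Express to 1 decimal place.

Calculated osmolality = 2·Na + glucose/18 + urea + ethanol/4.6
= 2·140 + 93/18 + 4.3 + 168/4.6
= 280 + 5.17 + 4.30 + 36.52
= 325.99 mOsm/kg

326.0 mOsm/kg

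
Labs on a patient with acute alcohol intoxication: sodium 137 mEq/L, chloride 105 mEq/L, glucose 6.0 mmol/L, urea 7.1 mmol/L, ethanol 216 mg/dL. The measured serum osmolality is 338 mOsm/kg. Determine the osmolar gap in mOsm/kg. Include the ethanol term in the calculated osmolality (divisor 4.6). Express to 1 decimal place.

Calculated osmolality = 2·Na + glucose + urea + ethanol/4.6
= 2·137 + 6 + 7.1 + 216/4.6
= 274 + 6 + 7.10 + 46.96
= 334.06 mOsm/kg ≈ 334.1 mOsm/kg
Osmolar gap = measured − calculated = 338 − 334.1 = 3.9 mOsm/kg

3.9 mOsm/kg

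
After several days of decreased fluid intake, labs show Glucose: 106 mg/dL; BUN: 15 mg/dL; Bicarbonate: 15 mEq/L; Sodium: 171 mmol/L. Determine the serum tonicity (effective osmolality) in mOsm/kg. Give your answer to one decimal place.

Effective osmolality excludes urea (freely permeant across cell membranes):
2·Na + glucose/18
= 2·171 + 106/18
= 342 + 5.89
= 347.89 mOsm/kg

347.9 mOsm/kg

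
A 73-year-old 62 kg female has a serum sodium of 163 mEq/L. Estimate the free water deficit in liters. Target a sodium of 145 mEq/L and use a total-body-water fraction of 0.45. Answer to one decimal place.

3.5 L

TBW = 0.45 · 62 = 27.9 L
Free water deficit = TBW · (Na/145 − 1)
= 27.9 · (163/145 − 1)
= 27.9 · 0.1241
= 3.46 L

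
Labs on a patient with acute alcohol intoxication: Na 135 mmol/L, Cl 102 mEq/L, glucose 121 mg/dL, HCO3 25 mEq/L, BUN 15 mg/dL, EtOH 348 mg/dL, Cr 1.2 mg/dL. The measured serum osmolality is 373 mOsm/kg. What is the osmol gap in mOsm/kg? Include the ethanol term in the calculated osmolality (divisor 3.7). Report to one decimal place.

Calculated osmolality = 2·Na + glucose/18 + BUN/2.8 + ethanol/3.7
= 2·135 + 121/18 + 15/2.8 + 348/3.7
= 270 + 6.72 + 5.36 + 94.05
= 376.13 mOsm/kg ≈ 376.1 mOsm/kg
Osmolar gap = measured − calculated = 373 − 376.1 = -3.1 mOsm/kg

-3.1 mOsm/kg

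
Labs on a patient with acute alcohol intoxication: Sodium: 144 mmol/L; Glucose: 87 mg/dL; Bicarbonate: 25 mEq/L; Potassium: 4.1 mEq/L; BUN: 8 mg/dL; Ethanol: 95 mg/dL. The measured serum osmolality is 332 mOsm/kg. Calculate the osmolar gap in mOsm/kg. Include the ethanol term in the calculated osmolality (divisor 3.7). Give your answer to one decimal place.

Calculated osmolality = 2·Na + glucose/18 + BUN/2.8 + ethanol/3.7
= 2·144 + 87/18 + 8/2.8 + 95/3.7
= 288 + 4.83 + 2.86 + 25.68
= 321.37 mOsm/kg ≈ 321.4 mOsm/kg
Osmolar gap = measured − calculated = 332 − 321.4 = 10.6 mOsm/kg

10.6 mOsm/kg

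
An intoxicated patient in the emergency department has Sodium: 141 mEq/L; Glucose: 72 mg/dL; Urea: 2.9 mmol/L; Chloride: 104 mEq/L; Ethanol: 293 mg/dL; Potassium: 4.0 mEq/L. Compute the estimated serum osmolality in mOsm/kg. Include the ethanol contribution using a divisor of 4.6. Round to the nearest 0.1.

Calculated osmolality = 2·Na + glucose/18 + urea + ethanol/4.6
= 2·141 + 72/18 + 2.9 + 293/4.6
= 282 + 4 + 2.90 + 63.70
= 352.6 mOsm/kg

352.6 mOsm/kg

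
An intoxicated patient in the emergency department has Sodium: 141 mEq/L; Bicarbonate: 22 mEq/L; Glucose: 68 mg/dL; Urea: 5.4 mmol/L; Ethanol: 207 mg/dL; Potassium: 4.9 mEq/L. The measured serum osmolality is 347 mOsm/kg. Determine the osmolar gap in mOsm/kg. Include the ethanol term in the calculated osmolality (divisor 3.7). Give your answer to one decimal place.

Calculated osmolality = 2·Na + glucose/18 + urea + ethanol/3.7
= 2·141 + 68/18 + 5.4 + 207/3.7
= 282 + 3.78 + 5.40 + 55.95
= 347.13 mOsm/kg ≈ 347.1 mOsm/kg
Osmolar gap = measured − calculated = 347 − 347.1 = -0.1 mOsm/kg

-0.1 mOsm/kg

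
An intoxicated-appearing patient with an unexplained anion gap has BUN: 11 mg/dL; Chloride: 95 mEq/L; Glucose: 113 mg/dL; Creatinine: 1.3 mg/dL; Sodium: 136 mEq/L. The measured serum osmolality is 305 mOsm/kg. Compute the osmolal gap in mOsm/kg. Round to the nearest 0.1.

22.8 mOsm/kg

Calculated osmolality = 2·Na + glucose/18 + BUN/2.8
= 2·136 + 113/18 + 11/2.8
= 272 + 6.28 + 3.93
= 282.21 mOsm/kg ≈ 282.2 mOsm/kg
Osmolar gap = measured − calculated = 305 − 282.2 = 22.8 mOsm/kg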